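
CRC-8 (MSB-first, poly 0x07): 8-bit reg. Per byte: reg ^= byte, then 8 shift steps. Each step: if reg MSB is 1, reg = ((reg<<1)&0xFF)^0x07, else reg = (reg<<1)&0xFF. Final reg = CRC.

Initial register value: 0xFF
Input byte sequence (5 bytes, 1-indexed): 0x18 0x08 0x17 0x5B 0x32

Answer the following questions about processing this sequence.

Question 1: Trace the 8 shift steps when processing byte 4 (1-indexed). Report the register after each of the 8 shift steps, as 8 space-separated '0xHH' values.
After byte 1 (0x18): reg=0xBB
After byte 2 (0x08): reg=0x10
After byte 3 (0x17): reg=0x15
Register before byte 4: 0x15
After XOR with byte 0x5B: 0x4E

Answer: 0x9C 0x3F 0x7E 0xFC 0xFF 0xF9 0xF5 0xED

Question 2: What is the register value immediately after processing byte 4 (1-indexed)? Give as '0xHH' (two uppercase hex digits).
After byte 1 (0x18): reg=0xBB
After byte 2 (0x08): reg=0x10
After byte 3 (0x17): reg=0x15
After byte 4 (0x5B): reg=0xED

Answer: 0xED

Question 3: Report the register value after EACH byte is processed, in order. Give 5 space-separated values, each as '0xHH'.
0xBB 0x10 0x15 0xED 0x13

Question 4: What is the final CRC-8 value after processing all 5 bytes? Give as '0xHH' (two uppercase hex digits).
After byte 1 (0x18): reg=0xBB
After byte 2 (0x08): reg=0x10
After byte 3 (0x17): reg=0x15
After byte 4 (0x5B): reg=0xED
After byte 5 (0x32): reg=0x13

Answer: 0x13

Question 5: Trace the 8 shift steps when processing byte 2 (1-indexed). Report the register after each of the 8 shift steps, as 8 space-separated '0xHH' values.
Answer: 0x61 0xC2 0x83 0x01 0x02 0x04 0x08 0x10

Derivation:
After byte 1 (0x18): reg=0xBB
Register before byte 2: 0xBB
After XOR with byte 0x08: 0xB3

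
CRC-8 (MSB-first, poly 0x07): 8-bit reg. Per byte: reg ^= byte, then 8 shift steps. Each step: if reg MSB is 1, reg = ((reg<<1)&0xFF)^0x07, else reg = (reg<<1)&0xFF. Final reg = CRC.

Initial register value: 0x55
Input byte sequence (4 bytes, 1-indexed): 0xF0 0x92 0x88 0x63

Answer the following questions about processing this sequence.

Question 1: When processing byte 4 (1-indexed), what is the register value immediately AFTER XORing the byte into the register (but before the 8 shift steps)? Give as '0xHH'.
Register before byte 4: 0xF2
Byte 4: 0x63
0xF2 XOR 0x63 = 0x91

Answer: 0x91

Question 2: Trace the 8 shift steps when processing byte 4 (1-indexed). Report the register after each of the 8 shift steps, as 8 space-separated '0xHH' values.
After byte 1 (0xF0): reg=0x72
After byte 2 (0x92): reg=0xAE
After byte 3 (0x88): reg=0xF2
Register before byte 4: 0xF2
After XOR with byte 0x63: 0x91

Answer: 0x25 0x4A 0x94 0x2F 0x5E 0xBC 0x7F 0xFE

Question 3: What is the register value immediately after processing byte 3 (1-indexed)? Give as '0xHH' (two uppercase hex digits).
Answer: 0xF2

Derivation:
After byte 1 (0xF0): reg=0x72
After byte 2 (0x92): reg=0xAE
After byte 3 (0x88): reg=0xF2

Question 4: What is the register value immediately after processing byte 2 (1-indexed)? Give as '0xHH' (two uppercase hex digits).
Answer: 0xAE

Derivation:
After byte 1 (0xF0): reg=0x72
After byte 2 (0x92): reg=0xAE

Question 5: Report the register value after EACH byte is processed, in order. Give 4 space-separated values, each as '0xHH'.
0x72 0xAE 0xF2 0xFE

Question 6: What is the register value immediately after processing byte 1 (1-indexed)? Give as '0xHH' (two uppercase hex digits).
Answer: 0x72

Derivation:
After byte 1 (0xF0): reg=0x72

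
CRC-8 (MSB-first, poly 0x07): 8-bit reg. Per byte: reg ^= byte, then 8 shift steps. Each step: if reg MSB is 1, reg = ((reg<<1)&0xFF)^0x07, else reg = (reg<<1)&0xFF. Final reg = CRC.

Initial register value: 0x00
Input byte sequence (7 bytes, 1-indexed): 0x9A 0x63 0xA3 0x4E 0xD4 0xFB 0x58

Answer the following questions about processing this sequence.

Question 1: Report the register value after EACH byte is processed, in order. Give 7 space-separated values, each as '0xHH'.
0xCF 0x4D 0x84 0x78 0x4D 0x0B 0xBE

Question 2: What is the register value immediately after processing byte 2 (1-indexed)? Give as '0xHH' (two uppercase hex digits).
After byte 1 (0x9A): reg=0xCF
After byte 2 (0x63): reg=0x4D

Answer: 0x4D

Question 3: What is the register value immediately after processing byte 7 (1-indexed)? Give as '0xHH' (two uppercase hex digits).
After byte 1 (0x9A): reg=0xCF
After byte 2 (0x63): reg=0x4D
After byte 3 (0xA3): reg=0x84
After byte 4 (0x4E): reg=0x78
After byte 5 (0xD4): reg=0x4D
After byte 6 (0xFB): reg=0x0B
After byte 7 (0x58): reg=0xBE

Answer: 0xBE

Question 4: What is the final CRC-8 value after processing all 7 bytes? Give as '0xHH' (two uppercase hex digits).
After byte 1 (0x9A): reg=0xCF
After byte 2 (0x63): reg=0x4D
After byte 3 (0xA3): reg=0x84
After byte 4 (0x4E): reg=0x78
After byte 5 (0xD4): reg=0x4D
After byte 6 (0xFB): reg=0x0B
After byte 7 (0x58): reg=0xBE

Answer: 0xBE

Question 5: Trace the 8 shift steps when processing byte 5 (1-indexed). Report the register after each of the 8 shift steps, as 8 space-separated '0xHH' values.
After byte 1 (0x9A): reg=0xCF
After byte 2 (0x63): reg=0x4D
After byte 3 (0xA3): reg=0x84
After byte 4 (0x4E): reg=0x78
Register before byte 5: 0x78
After XOR with byte 0xD4: 0xAC

Answer: 0x5F 0xBE 0x7B 0xF6 0xEB 0xD1 0xA5 0x4D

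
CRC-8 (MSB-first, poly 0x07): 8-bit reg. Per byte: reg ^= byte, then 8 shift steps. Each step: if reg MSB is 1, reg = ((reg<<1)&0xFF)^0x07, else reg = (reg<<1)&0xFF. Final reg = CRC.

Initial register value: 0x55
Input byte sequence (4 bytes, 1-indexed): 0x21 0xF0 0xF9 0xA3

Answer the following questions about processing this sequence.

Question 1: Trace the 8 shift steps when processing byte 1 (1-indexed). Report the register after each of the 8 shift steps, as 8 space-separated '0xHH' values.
Register before byte 1: 0x55
After XOR with byte 0x21: 0x74

Answer: 0xE8 0xD7 0xA9 0x55 0xAA 0x53 0xA6 0x4B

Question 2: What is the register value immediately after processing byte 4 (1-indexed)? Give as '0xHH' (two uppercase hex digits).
After byte 1 (0x21): reg=0x4B
After byte 2 (0xF0): reg=0x28
After byte 3 (0xF9): reg=0x39
After byte 4 (0xA3): reg=0xCF

Answer: 0xCF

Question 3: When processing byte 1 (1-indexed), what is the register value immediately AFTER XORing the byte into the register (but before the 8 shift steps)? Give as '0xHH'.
Register before byte 1: 0x55
Byte 1: 0x21
0x55 XOR 0x21 = 0x74

Answer: 0x74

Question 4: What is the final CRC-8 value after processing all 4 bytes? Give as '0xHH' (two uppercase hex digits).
After byte 1 (0x21): reg=0x4B
After byte 2 (0xF0): reg=0x28
After byte 3 (0xF9): reg=0x39
After byte 4 (0xA3): reg=0xCF

Answer: 0xCF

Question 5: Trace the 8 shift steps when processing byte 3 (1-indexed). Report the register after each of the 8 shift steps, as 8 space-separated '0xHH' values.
Answer: 0xA5 0x4D 0x9A 0x33 0x66 0xCC 0x9F 0x39

Derivation:
After byte 1 (0x21): reg=0x4B
After byte 2 (0xF0): reg=0x28
Register before byte 3: 0x28
After XOR with byte 0xF9: 0xD1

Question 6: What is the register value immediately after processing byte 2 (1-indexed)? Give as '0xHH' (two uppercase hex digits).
Answer: 0x28

Derivation:
After byte 1 (0x21): reg=0x4B
After byte 2 (0xF0): reg=0x28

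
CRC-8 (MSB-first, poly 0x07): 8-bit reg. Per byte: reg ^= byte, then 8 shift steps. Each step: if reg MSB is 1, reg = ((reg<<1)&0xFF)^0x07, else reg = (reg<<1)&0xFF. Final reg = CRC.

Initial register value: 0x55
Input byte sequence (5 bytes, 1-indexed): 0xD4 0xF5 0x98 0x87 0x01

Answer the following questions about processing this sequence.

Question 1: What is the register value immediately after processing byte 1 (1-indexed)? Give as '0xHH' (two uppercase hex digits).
After byte 1 (0xD4): reg=0x8E

Answer: 0x8E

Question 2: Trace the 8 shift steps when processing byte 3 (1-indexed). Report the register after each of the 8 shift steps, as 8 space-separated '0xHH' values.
Answer: 0xFB 0xF1 0xE5 0xCD 0x9D 0x3D 0x7A 0xF4

Derivation:
After byte 1 (0xD4): reg=0x8E
After byte 2 (0xF5): reg=0x66
Register before byte 3: 0x66
After XOR with byte 0x98: 0xFE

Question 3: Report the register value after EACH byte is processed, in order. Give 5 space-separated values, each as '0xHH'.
0x8E 0x66 0xF4 0x5E 0x9A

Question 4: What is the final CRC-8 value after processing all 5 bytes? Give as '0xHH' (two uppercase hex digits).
Answer: 0x9A

Derivation:
After byte 1 (0xD4): reg=0x8E
After byte 2 (0xF5): reg=0x66
After byte 3 (0x98): reg=0xF4
After byte 4 (0x87): reg=0x5E
After byte 5 (0x01): reg=0x9A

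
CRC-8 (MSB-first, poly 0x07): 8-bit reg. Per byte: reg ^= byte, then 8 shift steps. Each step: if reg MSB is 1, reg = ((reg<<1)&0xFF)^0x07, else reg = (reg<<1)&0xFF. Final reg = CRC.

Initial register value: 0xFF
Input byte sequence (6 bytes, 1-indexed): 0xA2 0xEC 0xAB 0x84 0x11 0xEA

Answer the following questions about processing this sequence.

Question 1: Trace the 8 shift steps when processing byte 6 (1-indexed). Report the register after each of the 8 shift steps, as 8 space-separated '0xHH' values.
Answer: 0xB2 0x63 0xC6 0x8B 0x11 0x22 0x44 0x88

Derivation:
After byte 1 (0xA2): reg=0x94
After byte 2 (0xEC): reg=0x6F
After byte 3 (0xAB): reg=0x52
After byte 4 (0x84): reg=0x2C
After byte 5 (0x11): reg=0xB3
Register before byte 6: 0xB3
After XOR with byte 0xEA: 0x59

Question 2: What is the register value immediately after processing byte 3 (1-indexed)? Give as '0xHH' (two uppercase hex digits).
Answer: 0x52

Derivation:
After byte 1 (0xA2): reg=0x94
After byte 2 (0xEC): reg=0x6F
After byte 3 (0xAB): reg=0x52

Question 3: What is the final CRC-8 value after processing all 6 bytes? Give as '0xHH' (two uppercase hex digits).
After byte 1 (0xA2): reg=0x94
After byte 2 (0xEC): reg=0x6F
After byte 3 (0xAB): reg=0x52
After byte 4 (0x84): reg=0x2C
After byte 5 (0x11): reg=0xB3
After byte 6 (0xEA): reg=0x88

Answer: 0x88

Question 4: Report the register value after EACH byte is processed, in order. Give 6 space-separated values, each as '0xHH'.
0x94 0x6F 0x52 0x2C 0xB3 0x88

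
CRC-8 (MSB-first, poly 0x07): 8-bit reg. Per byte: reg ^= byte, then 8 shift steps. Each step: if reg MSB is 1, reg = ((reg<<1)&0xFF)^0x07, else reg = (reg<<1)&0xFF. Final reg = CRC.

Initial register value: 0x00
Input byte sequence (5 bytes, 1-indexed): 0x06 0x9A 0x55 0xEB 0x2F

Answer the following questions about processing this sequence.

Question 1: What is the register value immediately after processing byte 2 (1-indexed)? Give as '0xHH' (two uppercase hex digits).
Answer: 0xB1

Derivation:
After byte 1 (0x06): reg=0x12
After byte 2 (0x9A): reg=0xB1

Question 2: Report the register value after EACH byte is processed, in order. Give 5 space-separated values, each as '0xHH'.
0x12 0xB1 0xB2 0x88 0x7C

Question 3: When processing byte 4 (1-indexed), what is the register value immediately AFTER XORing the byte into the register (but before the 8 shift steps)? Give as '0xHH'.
Register before byte 4: 0xB2
Byte 4: 0xEB
0xB2 XOR 0xEB = 0x59

Answer: 0x59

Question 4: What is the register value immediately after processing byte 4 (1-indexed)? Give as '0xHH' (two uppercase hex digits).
After byte 1 (0x06): reg=0x12
After byte 2 (0x9A): reg=0xB1
After byte 3 (0x55): reg=0xB2
After byte 4 (0xEB): reg=0x88

Answer: 0x88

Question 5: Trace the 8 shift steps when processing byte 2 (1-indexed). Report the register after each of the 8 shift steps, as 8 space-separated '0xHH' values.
Answer: 0x17 0x2E 0x5C 0xB8 0x77 0xEE 0xDB 0xB1

Derivation:
After byte 1 (0x06): reg=0x12
Register before byte 2: 0x12
After XOR with byte 0x9A: 0x88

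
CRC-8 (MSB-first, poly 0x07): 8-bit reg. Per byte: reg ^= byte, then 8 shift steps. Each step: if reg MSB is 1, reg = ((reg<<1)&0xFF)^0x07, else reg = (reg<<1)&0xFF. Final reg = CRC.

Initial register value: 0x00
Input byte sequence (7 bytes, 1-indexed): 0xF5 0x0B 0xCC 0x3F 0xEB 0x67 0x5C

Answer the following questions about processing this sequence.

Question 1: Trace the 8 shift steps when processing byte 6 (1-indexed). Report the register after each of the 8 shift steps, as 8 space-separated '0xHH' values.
Answer: 0xB1 0x65 0xCA 0x93 0x21 0x42 0x84 0x0F

Derivation:
After byte 1 (0xF5): reg=0xC5
After byte 2 (0x0B): reg=0x64
After byte 3 (0xCC): reg=0x51
After byte 4 (0x3F): reg=0x0D
After byte 5 (0xEB): reg=0xBC
Register before byte 6: 0xBC
After XOR with byte 0x67: 0xDB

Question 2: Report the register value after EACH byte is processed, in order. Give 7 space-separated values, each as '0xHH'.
0xC5 0x64 0x51 0x0D 0xBC 0x0F 0xBE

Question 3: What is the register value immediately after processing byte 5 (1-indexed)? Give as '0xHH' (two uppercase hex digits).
Answer: 0xBC

Derivation:
After byte 1 (0xF5): reg=0xC5
After byte 2 (0x0B): reg=0x64
After byte 3 (0xCC): reg=0x51
After byte 4 (0x3F): reg=0x0D
After byte 5 (0xEB): reg=0xBC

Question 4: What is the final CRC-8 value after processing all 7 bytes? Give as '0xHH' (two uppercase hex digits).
Answer: 0xBE

Derivation:
After byte 1 (0xF5): reg=0xC5
After byte 2 (0x0B): reg=0x64
After byte 3 (0xCC): reg=0x51
After byte 4 (0x3F): reg=0x0D
After byte 5 (0xEB): reg=0xBC
After byte 6 (0x67): reg=0x0F
After byte 7 (0x5C): reg=0xBE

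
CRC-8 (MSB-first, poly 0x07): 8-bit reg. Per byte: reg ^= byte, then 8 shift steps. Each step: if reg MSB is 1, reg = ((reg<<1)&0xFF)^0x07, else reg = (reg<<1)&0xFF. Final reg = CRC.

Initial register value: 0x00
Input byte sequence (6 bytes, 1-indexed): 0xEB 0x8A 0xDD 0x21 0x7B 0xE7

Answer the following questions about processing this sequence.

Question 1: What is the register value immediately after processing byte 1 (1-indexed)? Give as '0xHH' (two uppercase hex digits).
Answer: 0x9F

Derivation:
After byte 1 (0xEB): reg=0x9F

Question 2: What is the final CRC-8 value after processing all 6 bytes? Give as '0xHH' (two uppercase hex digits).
Answer: 0x4A

Derivation:
After byte 1 (0xEB): reg=0x9F
After byte 2 (0x8A): reg=0x6B
After byte 3 (0xDD): reg=0x0B
After byte 4 (0x21): reg=0xD6
After byte 5 (0x7B): reg=0x4A
After byte 6 (0xE7): reg=0x4A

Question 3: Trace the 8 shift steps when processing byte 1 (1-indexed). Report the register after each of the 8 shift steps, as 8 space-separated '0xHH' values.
Register before byte 1: 0x00
After XOR with byte 0xEB: 0xEB

Answer: 0xD1 0xA5 0x4D 0x9A 0x33 0x66 0xCC 0x9F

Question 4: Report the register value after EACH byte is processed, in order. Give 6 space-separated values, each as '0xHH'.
0x9F 0x6B 0x0B 0xD6 0x4A 0x4A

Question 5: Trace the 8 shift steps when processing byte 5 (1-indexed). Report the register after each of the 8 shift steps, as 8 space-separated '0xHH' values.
After byte 1 (0xEB): reg=0x9F
After byte 2 (0x8A): reg=0x6B
After byte 3 (0xDD): reg=0x0B
After byte 4 (0x21): reg=0xD6
Register before byte 5: 0xD6
After XOR with byte 0x7B: 0xAD

Answer: 0x5D 0xBA 0x73 0xE6 0xCB 0x91 0x25 0x4A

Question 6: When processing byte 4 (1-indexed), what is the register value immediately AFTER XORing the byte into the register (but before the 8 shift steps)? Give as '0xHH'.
Register before byte 4: 0x0B
Byte 4: 0x21
0x0B XOR 0x21 = 0x2A

Answer: 0x2A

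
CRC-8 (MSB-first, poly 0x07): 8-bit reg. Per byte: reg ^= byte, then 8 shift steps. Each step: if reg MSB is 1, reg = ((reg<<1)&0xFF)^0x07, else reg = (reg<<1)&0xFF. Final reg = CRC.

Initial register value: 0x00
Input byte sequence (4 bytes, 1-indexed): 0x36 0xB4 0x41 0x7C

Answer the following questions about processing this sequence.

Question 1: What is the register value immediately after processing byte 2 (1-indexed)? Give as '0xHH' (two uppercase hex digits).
After byte 1 (0x36): reg=0x82
After byte 2 (0xB4): reg=0x82

Answer: 0x82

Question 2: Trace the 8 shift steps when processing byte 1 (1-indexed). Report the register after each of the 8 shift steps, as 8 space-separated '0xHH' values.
Answer: 0x6C 0xD8 0xB7 0x69 0xD2 0xA3 0x41 0x82

Derivation:
Register before byte 1: 0x00
After XOR with byte 0x36: 0x36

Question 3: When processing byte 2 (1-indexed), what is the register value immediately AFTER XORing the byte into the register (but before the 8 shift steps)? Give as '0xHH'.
Register before byte 2: 0x82
Byte 2: 0xB4
0x82 XOR 0xB4 = 0x36

Answer: 0x36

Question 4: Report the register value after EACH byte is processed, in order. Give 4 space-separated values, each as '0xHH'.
0x82 0x82 0x47 0xA1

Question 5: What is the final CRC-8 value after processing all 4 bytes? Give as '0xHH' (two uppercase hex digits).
After byte 1 (0x36): reg=0x82
After byte 2 (0xB4): reg=0x82
After byte 3 (0x41): reg=0x47
After byte 4 (0x7C): reg=0xA1

Answer: 0xA1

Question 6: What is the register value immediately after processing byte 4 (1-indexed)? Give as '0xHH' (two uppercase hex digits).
Answer: 0xA1

Derivation:
After byte 1 (0x36): reg=0x82
After byte 2 (0xB4): reg=0x82
After byte 3 (0x41): reg=0x47
After byte 4 (0x7C): reg=0xA1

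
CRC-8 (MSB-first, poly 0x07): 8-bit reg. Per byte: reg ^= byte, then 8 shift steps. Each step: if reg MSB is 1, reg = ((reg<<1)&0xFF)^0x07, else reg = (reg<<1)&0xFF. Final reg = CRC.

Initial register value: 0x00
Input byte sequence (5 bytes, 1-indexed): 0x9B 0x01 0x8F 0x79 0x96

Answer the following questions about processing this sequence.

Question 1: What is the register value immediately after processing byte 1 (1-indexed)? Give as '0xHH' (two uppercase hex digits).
After byte 1 (0x9B): reg=0xC8

Answer: 0xC8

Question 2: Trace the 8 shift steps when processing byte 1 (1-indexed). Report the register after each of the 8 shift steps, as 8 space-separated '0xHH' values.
Register before byte 1: 0x00
After XOR with byte 0x9B: 0x9B

Answer: 0x31 0x62 0xC4 0x8F 0x19 0x32 0x64 0xC8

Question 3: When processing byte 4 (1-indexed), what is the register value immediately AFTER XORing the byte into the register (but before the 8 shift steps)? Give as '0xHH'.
Register before byte 4: 0xF4
Byte 4: 0x79
0xF4 XOR 0x79 = 0x8D

Answer: 0x8D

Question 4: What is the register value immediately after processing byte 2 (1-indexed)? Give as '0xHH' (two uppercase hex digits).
After byte 1 (0x9B): reg=0xC8
After byte 2 (0x01): reg=0x71

Answer: 0x71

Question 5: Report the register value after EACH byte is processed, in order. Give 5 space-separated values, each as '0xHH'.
0xC8 0x71 0xF4 0xAA 0xB4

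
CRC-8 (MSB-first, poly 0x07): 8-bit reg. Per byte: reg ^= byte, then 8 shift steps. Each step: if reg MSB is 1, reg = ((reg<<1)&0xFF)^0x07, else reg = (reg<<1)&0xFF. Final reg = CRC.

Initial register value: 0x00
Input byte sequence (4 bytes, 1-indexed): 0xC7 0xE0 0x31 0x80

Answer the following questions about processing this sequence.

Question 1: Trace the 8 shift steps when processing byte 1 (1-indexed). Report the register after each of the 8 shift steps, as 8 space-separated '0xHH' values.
Answer: 0x89 0x15 0x2A 0x54 0xA8 0x57 0xAE 0x5B

Derivation:
Register before byte 1: 0x00
After XOR with byte 0xC7: 0xC7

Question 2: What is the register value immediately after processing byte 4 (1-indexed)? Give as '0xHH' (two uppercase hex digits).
After byte 1 (0xC7): reg=0x5B
After byte 2 (0xE0): reg=0x28
After byte 3 (0x31): reg=0x4F
After byte 4 (0x80): reg=0x63

Answer: 0x63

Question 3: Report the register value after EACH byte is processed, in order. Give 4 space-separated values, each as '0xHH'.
0x5B 0x28 0x4F 0x63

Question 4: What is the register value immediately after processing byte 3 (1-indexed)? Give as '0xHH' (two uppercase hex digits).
Answer: 0x4F

Derivation:
After byte 1 (0xC7): reg=0x5B
After byte 2 (0xE0): reg=0x28
After byte 3 (0x31): reg=0x4F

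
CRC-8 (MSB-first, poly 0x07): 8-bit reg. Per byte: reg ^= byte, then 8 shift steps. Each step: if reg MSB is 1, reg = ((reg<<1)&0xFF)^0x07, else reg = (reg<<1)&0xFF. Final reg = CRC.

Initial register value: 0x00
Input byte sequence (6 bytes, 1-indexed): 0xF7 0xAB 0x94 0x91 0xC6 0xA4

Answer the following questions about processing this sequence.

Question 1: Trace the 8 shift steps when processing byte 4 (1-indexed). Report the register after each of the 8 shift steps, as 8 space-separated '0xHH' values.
Answer: 0x05 0x0A 0x14 0x28 0x50 0xA0 0x47 0x8E

Derivation:
After byte 1 (0xF7): reg=0xCB
After byte 2 (0xAB): reg=0x27
After byte 3 (0x94): reg=0x10
Register before byte 4: 0x10
After XOR with byte 0x91: 0x81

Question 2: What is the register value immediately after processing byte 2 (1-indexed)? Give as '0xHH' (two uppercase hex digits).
Answer: 0x27

Derivation:
After byte 1 (0xF7): reg=0xCB
After byte 2 (0xAB): reg=0x27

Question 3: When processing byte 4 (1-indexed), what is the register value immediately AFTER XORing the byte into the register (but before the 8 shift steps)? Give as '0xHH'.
Answer: 0x81

Derivation:
Register before byte 4: 0x10
Byte 4: 0x91
0x10 XOR 0x91 = 0x81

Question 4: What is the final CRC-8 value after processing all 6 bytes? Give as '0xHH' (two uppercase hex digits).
After byte 1 (0xF7): reg=0xCB
After byte 2 (0xAB): reg=0x27
After byte 3 (0x94): reg=0x10
After byte 4 (0x91): reg=0x8E
After byte 5 (0xC6): reg=0xFF
After byte 6 (0xA4): reg=0x86

Answer: 0x86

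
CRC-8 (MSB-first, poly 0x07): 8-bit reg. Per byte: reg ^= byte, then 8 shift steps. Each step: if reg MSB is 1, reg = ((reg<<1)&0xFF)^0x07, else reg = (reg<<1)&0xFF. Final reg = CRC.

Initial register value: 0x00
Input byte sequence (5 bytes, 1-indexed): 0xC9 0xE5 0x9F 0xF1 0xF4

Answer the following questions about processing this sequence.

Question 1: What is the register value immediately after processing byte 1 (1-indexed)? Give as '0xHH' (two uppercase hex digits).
Answer: 0x71

Derivation:
After byte 1 (0xC9): reg=0x71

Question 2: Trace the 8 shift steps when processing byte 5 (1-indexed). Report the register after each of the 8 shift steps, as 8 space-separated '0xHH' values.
Answer: 0x1A 0x34 0x68 0xD0 0xA7 0x49 0x92 0x23

Derivation:
After byte 1 (0xC9): reg=0x71
After byte 2 (0xE5): reg=0xE5
After byte 3 (0x9F): reg=0x61
After byte 4 (0xF1): reg=0xF9
Register before byte 5: 0xF9
After XOR with byte 0xF4: 0x0D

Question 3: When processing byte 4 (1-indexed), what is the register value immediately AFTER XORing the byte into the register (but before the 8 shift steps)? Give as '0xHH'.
Register before byte 4: 0x61
Byte 4: 0xF1
0x61 XOR 0xF1 = 0x90

Answer: 0x90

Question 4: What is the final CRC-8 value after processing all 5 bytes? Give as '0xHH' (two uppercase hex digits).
Answer: 0x23

Derivation:
After byte 1 (0xC9): reg=0x71
After byte 2 (0xE5): reg=0xE5
After byte 3 (0x9F): reg=0x61
After byte 4 (0xF1): reg=0xF9
After byte 5 (0xF4): reg=0x23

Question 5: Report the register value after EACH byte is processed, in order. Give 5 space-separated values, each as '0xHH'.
0x71 0xE5 0x61 0xF9 0x23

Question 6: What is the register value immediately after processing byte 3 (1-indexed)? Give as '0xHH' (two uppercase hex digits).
Answer: 0x61

Derivation:
After byte 1 (0xC9): reg=0x71
After byte 2 (0xE5): reg=0xE5
After byte 3 (0x9F): reg=0x61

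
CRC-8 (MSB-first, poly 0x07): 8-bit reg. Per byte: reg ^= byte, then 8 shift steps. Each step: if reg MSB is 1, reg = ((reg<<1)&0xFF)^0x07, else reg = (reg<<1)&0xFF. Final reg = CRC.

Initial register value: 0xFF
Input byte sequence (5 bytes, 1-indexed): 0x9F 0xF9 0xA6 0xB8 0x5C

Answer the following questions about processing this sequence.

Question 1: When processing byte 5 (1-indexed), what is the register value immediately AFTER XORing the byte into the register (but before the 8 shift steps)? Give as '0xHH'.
Answer: 0x18

Derivation:
Register before byte 5: 0x44
Byte 5: 0x5C
0x44 XOR 0x5C = 0x18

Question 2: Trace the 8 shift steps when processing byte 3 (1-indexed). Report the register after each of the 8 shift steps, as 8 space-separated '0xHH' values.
Answer: 0x63 0xC6 0x8B 0x11 0x22 0x44 0x88 0x17

Derivation:
After byte 1 (0x9F): reg=0x27
After byte 2 (0xF9): reg=0x14
Register before byte 3: 0x14
After XOR with byte 0xA6: 0xB2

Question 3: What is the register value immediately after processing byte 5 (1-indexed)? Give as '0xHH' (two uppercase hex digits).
After byte 1 (0x9F): reg=0x27
After byte 2 (0xF9): reg=0x14
After byte 3 (0xA6): reg=0x17
After byte 4 (0xB8): reg=0x44
After byte 5 (0x5C): reg=0x48

Answer: 0x48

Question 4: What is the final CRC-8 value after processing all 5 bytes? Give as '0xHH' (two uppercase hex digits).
After byte 1 (0x9F): reg=0x27
After byte 2 (0xF9): reg=0x14
After byte 3 (0xA6): reg=0x17
After byte 4 (0xB8): reg=0x44
After byte 5 (0x5C): reg=0x48

Answer: 0x48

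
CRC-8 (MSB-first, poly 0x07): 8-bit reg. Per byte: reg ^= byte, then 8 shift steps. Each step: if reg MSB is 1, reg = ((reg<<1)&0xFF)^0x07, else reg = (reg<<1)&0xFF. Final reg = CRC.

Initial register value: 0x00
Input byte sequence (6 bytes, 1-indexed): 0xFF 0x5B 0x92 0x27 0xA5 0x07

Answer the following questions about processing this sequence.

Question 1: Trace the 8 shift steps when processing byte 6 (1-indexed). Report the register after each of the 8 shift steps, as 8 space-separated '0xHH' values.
After byte 1 (0xFF): reg=0xF3
After byte 2 (0x5B): reg=0x51
After byte 3 (0x92): reg=0x47
After byte 4 (0x27): reg=0x27
After byte 5 (0xA5): reg=0x87
Register before byte 6: 0x87
After XOR with byte 0x07: 0x80

Answer: 0x07 0x0E 0x1C 0x38 0x70 0xE0 0xC7 0x89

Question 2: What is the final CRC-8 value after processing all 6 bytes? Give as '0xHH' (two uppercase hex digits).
After byte 1 (0xFF): reg=0xF3
After byte 2 (0x5B): reg=0x51
After byte 3 (0x92): reg=0x47
After byte 4 (0x27): reg=0x27
After byte 5 (0xA5): reg=0x87
After byte 6 (0x07): reg=0x89

Answer: 0x89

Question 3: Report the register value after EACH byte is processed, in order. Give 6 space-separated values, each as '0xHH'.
0xF3 0x51 0x47 0x27 0x87 0x89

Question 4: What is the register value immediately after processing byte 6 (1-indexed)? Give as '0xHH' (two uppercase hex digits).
Answer: 0x89

Derivation:
After byte 1 (0xFF): reg=0xF3
After byte 2 (0x5B): reg=0x51
After byte 3 (0x92): reg=0x47
After byte 4 (0x27): reg=0x27
After byte 5 (0xA5): reg=0x87
After byte 6 (0x07): reg=0x89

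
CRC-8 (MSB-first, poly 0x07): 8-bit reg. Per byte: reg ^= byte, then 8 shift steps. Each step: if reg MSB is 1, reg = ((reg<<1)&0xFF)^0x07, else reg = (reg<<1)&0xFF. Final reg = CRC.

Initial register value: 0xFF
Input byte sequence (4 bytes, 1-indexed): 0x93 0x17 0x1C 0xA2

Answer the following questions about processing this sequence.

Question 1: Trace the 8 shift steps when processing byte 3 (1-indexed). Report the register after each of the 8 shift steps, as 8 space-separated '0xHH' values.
Answer: 0xE0 0xC7 0x89 0x15 0x2A 0x54 0xA8 0x57

Derivation:
After byte 1 (0x93): reg=0x03
After byte 2 (0x17): reg=0x6C
Register before byte 3: 0x6C
After XOR with byte 0x1C: 0x70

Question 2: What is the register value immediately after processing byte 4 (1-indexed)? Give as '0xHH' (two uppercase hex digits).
Answer: 0xC5

Derivation:
After byte 1 (0x93): reg=0x03
After byte 2 (0x17): reg=0x6C
After byte 3 (0x1C): reg=0x57
After byte 4 (0xA2): reg=0xC5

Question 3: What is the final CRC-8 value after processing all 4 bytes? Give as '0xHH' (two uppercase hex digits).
Answer: 0xC5

Derivation:
After byte 1 (0x93): reg=0x03
After byte 2 (0x17): reg=0x6C
After byte 3 (0x1C): reg=0x57
After byte 4 (0xA2): reg=0xC5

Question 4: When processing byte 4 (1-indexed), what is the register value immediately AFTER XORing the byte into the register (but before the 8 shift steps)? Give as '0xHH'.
Answer: 0xF5

Derivation:
Register before byte 4: 0x57
Byte 4: 0xA2
0x57 XOR 0xA2 = 0xF5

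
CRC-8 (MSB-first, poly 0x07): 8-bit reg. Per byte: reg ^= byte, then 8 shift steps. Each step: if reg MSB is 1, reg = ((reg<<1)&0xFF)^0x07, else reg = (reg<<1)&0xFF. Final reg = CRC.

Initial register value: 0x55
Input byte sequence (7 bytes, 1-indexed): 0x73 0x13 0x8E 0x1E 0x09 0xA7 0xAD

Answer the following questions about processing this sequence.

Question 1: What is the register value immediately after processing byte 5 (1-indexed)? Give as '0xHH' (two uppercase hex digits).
After byte 1 (0x73): reg=0xF2
After byte 2 (0x13): reg=0xA9
After byte 3 (0x8E): reg=0xF5
After byte 4 (0x1E): reg=0x9F
After byte 5 (0x09): reg=0xEB

Answer: 0xEB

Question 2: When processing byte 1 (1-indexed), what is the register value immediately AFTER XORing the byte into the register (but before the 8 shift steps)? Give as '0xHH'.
Answer: 0x26

Derivation:
Register before byte 1: 0x55
Byte 1: 0x73
0x55 XOR 0x73 = 0x26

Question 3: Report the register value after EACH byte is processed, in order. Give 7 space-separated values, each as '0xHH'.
0xF2 0xA9 0xF5 0x9F 0xEB 0xE3 0xED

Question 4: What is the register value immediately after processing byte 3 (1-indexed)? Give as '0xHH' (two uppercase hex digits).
After byte 1 (0x73): reg=0xF2
After byte 2 (0x13): reg=0xA9
After byte 3 (0x8E): reg=0xF5

Answer: 0xF5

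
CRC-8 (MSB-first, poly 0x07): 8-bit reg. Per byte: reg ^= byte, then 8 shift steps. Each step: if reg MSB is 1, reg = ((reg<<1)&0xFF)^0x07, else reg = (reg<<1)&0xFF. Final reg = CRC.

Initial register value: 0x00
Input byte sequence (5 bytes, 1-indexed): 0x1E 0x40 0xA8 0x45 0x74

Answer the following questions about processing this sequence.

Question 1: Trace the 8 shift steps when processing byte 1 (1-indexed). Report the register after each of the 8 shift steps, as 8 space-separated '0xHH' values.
Answer: 0x3C 0x78 0xF0 0xE7 0xC9 0x95 0x2D 0x5A

Derivation:
Register before byte 1: 0x00
After XOR with byte 0x1E: 0x1E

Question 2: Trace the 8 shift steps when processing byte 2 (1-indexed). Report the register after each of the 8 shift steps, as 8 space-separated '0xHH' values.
Answer: 0x34 0x68 0xD0 0xA7 0x49 0x92 0x23 0x46

Derivation:
After byte 1 (0x1E): reg=0x5A
Register before byte 2: 0x5A
After XOR with byte 0x40: 0x1A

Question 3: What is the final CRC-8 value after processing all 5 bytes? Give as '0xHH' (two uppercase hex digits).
Answer: 0xB3

Derivation:
After byte 1 (0x1E): reg=0x5A
After byte 2 (0x40): reg=0x46
After byte 3 (0xA8): reg=0x84
After byte 4 (0x45): reg=0x49
After byte 5 (0x74): reg=0xB3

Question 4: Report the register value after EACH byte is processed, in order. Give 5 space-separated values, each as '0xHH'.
0x5A 0x46 0x84 0x49 0xB3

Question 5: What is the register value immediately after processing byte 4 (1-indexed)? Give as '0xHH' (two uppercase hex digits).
Answer: 0x49

Derivation:
After byte 1 (0x1E): reg=0x5A
After byte 2 (0x40): reg=0x46
After byte 3 (0xA8): reg=0x84
After byte 4 (0x45): reg=0x49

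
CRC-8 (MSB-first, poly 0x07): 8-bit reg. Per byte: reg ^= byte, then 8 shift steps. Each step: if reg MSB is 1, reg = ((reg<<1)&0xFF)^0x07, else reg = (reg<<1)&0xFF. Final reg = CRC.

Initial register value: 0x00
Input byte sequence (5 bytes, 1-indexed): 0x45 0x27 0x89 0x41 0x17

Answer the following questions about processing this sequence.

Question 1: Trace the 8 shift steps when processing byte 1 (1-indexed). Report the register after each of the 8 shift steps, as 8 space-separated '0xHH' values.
Answer: 0x8A 0x13 0x26 0x4C 0x98 0x37 0x6E 0xDC

Derivation:
Register before byte 1: 0x00
After XOR with byte 0x45: 0x45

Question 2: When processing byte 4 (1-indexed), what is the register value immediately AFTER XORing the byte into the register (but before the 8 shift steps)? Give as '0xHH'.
Answer: 0x74

Derivation:
Register before byte 4: 0x35
Byte 4: 0x41
0x35 XOR 0x41 = 0x74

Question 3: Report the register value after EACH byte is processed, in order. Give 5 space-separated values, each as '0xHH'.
0xDC 0xEF 0x35 0x4B 0x93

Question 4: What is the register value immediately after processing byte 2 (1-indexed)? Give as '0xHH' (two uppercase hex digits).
After byte 1 (0x45): reg=0xDC
After byte 2 (0x27): reg=0xEF

Answer: 0xEF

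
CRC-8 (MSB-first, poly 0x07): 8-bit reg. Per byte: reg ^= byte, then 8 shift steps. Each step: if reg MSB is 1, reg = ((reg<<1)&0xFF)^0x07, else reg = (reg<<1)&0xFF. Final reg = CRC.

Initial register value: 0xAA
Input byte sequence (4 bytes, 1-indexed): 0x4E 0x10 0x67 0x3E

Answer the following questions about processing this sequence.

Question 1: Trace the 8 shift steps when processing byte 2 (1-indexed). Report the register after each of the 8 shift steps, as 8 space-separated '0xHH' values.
After byte 1 (0x4E): reg=0xB2
Register before byte 2: 0xB2
After XOR with byte 0x10: 0xA2

Answer: 0x43 0x86 0x0B 0x16 0x2C 0x58 0xB0 0x67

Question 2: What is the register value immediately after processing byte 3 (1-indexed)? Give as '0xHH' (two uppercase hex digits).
After byte 1 (0x4E): reg=0xB2
After byte 2 (0x10): reg=0x67
After byte 3 (0x67): reg=0x00

Answer: 0x00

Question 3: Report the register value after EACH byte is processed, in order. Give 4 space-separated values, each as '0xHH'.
0xB2 0x67 0x00 0xBA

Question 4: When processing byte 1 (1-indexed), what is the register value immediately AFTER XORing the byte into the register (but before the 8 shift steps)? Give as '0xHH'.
Answer: 0xE4

Derivation:
Register before byte 1: 0xAA
Byte 1: 0x4E
0xAA XOR 0x4E = 0xE4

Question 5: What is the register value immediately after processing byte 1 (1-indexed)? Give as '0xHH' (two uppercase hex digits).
After byte 1 (0x4E): reg=0xB2

Answer: 0xB2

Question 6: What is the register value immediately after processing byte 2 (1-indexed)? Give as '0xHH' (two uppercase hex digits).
After byte 1 (0x4E): reg=0xB2
After byte 2 (0x10): reg=0x67

Answer: 0x67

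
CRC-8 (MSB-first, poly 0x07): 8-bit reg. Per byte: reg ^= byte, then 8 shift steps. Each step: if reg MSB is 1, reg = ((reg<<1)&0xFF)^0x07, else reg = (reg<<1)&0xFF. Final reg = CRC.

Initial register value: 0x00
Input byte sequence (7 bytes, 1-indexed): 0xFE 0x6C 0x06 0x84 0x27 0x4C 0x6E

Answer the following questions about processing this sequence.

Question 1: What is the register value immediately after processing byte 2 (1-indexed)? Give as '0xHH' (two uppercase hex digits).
After byte 1 (0xFE): reg=0xF4
After byte 2 (0x6C): reg=0xC1

Answer: 0xC1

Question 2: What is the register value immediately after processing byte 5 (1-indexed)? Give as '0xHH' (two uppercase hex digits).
After byte 1 (0xFE): reg=0xF4
After byte 2 (0x6C): reg=0xC1
After byte 3 (0x06): reg=0x5B
After byte 4 (0x84): reg=0x13
After byte 5 (0x27): reg=0x8C

Answer: 0x8C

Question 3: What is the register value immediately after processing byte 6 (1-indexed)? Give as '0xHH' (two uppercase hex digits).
After byte 1 (0xFE): reg=0xF4
After byte 2 (0x6C): reg=0xC1
After byte 3 (0x06): reg=0x5B
After byte 4 (0x84): reg=0x13
After byte 5 (0x27): reg=0x8C
After byte 6 (0x4C): reg=0x4E

Answer: 0x4E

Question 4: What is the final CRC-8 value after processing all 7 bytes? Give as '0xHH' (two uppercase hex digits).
After byte 1 (0xFE): reg=0xF4
After byte 2 (0x6C): reg=0xC1
After byte 3 (0x06): reg=0x5B
After byte 4 (0x84): reg=0x13
After byte 5 (0x27): reg=0x8C
After byte 6 (0x4C): reg=0x4E
After byte 7 (0x6E): reg=0xE0

Answer: 0xE0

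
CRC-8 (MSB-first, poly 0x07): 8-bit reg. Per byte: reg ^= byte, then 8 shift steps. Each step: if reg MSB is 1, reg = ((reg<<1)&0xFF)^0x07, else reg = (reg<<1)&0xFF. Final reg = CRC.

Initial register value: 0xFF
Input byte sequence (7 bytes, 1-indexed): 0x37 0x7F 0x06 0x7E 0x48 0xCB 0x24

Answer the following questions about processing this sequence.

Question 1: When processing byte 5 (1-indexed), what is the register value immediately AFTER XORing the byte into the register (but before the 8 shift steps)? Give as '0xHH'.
Answer: 0x71

Derivation:
Register before byte 5: 0x39
Byte 5: 0x48
0x39 XOR 0x48 = 0x71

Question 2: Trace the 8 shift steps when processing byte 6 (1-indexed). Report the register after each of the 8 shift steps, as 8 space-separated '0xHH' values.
After byte 1 (0x37): reg=0x76
After byte 2 (0x7F): reg=0x3F
After byte 3 (0x06): reg=0xAF
After byte 4 (0x7E): reg=0x39
After byte 5 (0x48): reg=0x50
Register before byte 6: 0x50
After XOR with byte 0xCB: 0x9B

Answer: 0x31 0x62 0xC4 0x8F 0x19 0x32 0x64 0xC8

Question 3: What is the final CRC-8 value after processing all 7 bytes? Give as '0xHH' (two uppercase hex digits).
Answer: 0x8A

Derivation:
After byte 1 (0x37): reg=0x76
After byte 2 (0x7F): reg=0x3F
After byte 3 (0x06): reg=0xAF
After byte 4 (0x7E): reg=0x39
After byte 5 (0x48): reg=0x50
After byte 6 (0xCB): reg=0xC8
After byte 7 (0x24): reg=0x8A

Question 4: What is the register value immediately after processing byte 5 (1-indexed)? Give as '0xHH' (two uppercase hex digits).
After byte 1 (0x37): reg=0x76
After byte 2 (0x7F): reg=0x3F
After byte 3 (0x06): reg=0xAF
After byte 4 (0x7E): reg=0x39
After byte 5 (0x48): reg=0x50

Answer: 0x50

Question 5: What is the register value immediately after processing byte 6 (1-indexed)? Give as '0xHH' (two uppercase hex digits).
After byte 1 (0x37): reg=0x76
After byte 2 (0x7F): reg=0x3F
After byte 3 (0x06): reg=0xAF
After byte 4 (0x7E): reg=0x39
After byte 5 (0x48): reg=0x50
After byte 6 (0xCB): reg=0xC8

Answer: 0xC8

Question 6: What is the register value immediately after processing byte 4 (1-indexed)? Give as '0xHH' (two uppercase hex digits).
After byte 1 (0x37): reg=0x76
After byte 2 (0x7F): reg=0x3F
After byte 3 (0x06): reg=0xAF
After byte 4 (0x7E): reg=0x39

Answer: 0x39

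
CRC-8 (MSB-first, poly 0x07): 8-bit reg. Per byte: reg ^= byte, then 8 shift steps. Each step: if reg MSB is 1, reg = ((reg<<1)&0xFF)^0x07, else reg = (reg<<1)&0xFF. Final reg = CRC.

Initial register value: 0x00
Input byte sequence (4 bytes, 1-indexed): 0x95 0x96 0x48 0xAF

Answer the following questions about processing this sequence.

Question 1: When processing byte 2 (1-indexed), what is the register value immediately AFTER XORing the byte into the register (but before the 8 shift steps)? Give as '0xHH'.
Register before byte 2: 0xE2
Byte 2: 0x96
0xE2 XOR 0x96 = 0x74

Answer: 0x74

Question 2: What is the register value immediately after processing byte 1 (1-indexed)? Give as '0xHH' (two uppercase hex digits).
After byte 1 (0x95): reg=0xE2

Answer: 0xE2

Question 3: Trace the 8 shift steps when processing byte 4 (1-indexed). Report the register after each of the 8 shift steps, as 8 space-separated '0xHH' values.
After byte 1 (0x95): reg=0xE2
After byte 2 (0x96): reg=0x4B
After byte 3 (0x48): reg=0x09
Register before byte 4: 0x09
After XOR with byte 0xAF: 0xA6

Answer: 0x4B 0x96 0x2B 0x56 0xAC 0x5F 0xBE 0x7B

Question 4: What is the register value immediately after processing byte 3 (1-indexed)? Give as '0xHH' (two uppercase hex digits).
After byte 1 (0x95): reg=0xE2
After byte 2 (0x96): reg=0x4B
After byte 3 (0x48): reg=0x09

Answer: 0x09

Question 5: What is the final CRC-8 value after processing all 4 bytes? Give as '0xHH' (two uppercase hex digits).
Answer: 0x7B

Derivation:
After byte 1 (0x95): reg=0xE2
After byte 2 (0x96): reg=0x4B
After byte 3 (0x48): reg=0x09
After byte 4 (0xAF): reg=0x7B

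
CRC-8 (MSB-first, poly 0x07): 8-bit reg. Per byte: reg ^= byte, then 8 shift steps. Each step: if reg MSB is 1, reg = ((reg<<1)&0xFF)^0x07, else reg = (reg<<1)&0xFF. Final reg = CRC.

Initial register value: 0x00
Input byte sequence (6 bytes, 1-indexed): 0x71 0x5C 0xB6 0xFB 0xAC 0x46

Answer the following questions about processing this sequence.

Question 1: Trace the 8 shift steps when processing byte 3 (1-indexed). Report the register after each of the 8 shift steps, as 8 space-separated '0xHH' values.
After byte 1 (0x71): reg=0x50
After byte 2 (0x5C): reg=0x24
Register before byte 3: 0x24
After XOR with byte 0xB6: 0x92

Answer: 0x23 0x46 0x8C 0x1F 0x3E 0x7C 0xF8 0xF7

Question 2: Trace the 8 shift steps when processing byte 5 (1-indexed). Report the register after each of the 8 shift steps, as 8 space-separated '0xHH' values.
Answer: 0x17 0x2E 0x5C 0xB8 0x77 0xEE 0xDB 0xB1

Derivation:
After byte 1 (0x71): reg=0x50
After byte 2 (0x5C): reg=0x24
After byte 3 (0xB6): reg=0xF7
After byte 4 (0xFB): reg=0x24
Register before byte 5: 0x24
After XOR with byte 0xAC: 0x88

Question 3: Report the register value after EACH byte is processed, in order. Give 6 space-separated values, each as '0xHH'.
0x50 0x24 0xF7 0x24 0xB1 0xCB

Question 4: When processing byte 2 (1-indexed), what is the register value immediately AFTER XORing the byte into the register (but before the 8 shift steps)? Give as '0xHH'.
Answer: 0x0C

Derivation:
Register before byte 2: 0x50
Byte 2: 0x5C
0x50 XOR 0x5C = 0x0C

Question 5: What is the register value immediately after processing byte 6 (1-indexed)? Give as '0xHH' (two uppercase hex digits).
Answer: 0xCB

Derivation:
After byte 1 (0x71): reg=0x50
After byte 2 (0x5C): reg=0x24
After byte 3 (0xB6): reg=0xF7
After byte 4 (0xFB): reg=0x24
After byte 5 (0xAC): reg=0xB1
After byte 6 (0x46): reg=0xCB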